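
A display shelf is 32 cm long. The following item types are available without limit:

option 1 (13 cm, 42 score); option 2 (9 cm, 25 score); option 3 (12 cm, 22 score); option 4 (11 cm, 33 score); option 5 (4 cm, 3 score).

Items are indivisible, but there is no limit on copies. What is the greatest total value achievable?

Best value-per-unit is option 1 at 42/13; filling with it alone gives 2×42 = 84.
Optimal mix: 1×option 1 + 2×option 2 → length 31, value 92.

92 score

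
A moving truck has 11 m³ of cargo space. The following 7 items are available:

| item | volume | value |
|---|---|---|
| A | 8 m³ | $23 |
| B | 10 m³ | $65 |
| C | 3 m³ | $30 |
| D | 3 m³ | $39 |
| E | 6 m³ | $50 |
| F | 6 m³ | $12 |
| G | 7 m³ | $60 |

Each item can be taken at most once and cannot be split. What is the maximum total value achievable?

$99

Check high-value combinations within 11 m³:
- D+G: volume 3+7=10, value 39+60=99
- C+G: volume 3+7=10, value 30+60=90
- D+E: volume 3+6=9, value 39+50=89
- C+E: volume 3+6=9, value 30+50=80
Best: $99.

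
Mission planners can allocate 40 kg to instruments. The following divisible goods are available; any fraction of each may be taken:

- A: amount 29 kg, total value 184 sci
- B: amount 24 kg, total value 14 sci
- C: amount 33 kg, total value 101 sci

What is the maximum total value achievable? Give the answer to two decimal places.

217.67

Take in order of value per unit:
- A (184/29 per unit): all 29 → value 184, running total 184.00
- C (101/33 per unit): 11 of 33 → value 11×101/33 = 33.6667, running total 217.67
Total 217.67.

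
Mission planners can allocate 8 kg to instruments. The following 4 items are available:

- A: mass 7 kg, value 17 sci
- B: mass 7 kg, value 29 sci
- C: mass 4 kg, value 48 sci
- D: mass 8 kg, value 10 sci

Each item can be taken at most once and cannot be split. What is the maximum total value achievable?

48 sci

Check high-value combinations within 8 kg:
- C: mass 4, value 48
- B: mass 7, value 29
- A: mass 7, value 17
- D: mass 8, value 10
Best: 48 sci.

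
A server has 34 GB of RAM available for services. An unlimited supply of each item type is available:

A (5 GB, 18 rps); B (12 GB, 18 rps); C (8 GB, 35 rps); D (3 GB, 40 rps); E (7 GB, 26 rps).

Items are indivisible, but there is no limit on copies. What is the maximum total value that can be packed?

440 rps

Best value-per-unit is D at 40/3, and filling with it alone uses memory 11×3=33. No mix of the others beats 11×40 = 440.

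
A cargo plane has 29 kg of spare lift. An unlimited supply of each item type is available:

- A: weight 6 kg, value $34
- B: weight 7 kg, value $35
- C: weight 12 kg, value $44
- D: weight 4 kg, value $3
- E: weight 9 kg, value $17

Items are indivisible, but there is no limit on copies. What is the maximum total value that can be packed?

Best value-per-unit is A at 34/6; filling with it alone gives 4×34 = 136.
Optimal mix: 3×A + 1×B + 1×D → weight 29, value 140.

$140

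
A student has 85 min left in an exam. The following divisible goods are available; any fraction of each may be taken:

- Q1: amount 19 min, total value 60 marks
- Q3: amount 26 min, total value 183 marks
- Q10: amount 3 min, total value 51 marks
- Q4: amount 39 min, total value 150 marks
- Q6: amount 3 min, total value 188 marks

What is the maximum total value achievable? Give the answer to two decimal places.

Take in order of value per unit:
- Q6 (188/3 per unit): all 3 → value 188, running total 188.00
- Q10 (51/3 per unit): all 3 → value 51, running total 239.00
- Q3 (183/26 per unit): all 26 → value 183, running total 422.00
- Q4 (150/39 per unit): all 39 → value 150, running total 572.00
- Q1 (60/19 per unit): 14 of 19 → value 14×60/19 = 44.2105, running total 616.21
Total 616.21.

616.21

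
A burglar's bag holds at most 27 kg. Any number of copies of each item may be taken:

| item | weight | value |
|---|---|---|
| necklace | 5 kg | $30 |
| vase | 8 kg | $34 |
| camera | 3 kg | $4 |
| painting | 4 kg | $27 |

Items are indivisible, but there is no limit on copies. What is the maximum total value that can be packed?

Best value-per-unit is painting at 27/4; filling with it alone gives 6×27 = 162.
Optimal mix: 3×necklace + 3×painting → weight 27, value 171.

$171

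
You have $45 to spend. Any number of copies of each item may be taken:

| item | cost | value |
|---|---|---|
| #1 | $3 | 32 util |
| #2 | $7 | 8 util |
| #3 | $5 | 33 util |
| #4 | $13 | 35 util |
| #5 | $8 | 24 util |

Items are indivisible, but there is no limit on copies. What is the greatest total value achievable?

480 util

Best value-per-unit is #1 at 32/3, and filling with it alone uses cost 15×3=45. No mix of the others beats 15×32 = 480.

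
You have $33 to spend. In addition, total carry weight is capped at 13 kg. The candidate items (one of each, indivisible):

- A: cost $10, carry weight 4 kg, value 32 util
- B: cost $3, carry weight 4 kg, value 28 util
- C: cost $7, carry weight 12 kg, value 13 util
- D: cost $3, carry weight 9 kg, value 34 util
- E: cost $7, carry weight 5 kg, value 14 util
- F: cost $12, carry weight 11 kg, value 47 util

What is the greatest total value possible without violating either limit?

74 util

Feasible sets respecting both limits:
- A+B+E: cost 20, carry weight 13, value 74
- A+D: cost 13, carry weight 13, value 66
- B+D: cost 6, carry weight 13, value 62
Best: 74 util.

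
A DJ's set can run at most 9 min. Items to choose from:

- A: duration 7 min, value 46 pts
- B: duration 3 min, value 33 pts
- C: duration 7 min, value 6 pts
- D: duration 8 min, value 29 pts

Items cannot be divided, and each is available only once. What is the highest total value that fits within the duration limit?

Check high-value combinations within 9 min:
- A: duration 7, value 46
- B: duration 3, value 33
- D: duration 8, value 29
- C: duration 7, value 6
Best: 46 pts.

46 pts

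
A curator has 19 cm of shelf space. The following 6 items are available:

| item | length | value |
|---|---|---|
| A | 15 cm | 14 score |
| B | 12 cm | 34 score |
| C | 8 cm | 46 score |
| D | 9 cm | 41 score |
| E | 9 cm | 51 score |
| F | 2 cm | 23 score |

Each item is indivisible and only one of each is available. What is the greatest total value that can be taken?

120 score

Check high-value combinations within 19 cm:
- C+E+F: length 8+9+2=19, value 46+51+23=120
- C+D+F: length 8+9+2=19, value 46+41+23=110
- C+E: length 8+9=17, value 46+51=97
- D+E: length 9+9=18, value 41+51=92
Best: 120 score.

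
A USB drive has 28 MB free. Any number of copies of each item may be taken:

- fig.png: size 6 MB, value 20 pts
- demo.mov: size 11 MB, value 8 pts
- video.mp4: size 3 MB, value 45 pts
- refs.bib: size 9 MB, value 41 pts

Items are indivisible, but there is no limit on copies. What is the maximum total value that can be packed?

Best value-per-unit is video.mp4 at 45/3, and filling with it alone uses size 9×3=27. No mix of the others beats 9×45 = 405.

405 pts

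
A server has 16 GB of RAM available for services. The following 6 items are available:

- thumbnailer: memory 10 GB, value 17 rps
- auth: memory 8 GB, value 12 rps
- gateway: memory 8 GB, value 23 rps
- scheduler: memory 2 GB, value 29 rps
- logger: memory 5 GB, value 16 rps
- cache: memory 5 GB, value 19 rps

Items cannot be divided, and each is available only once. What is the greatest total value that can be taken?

71 rps

Check high-value combinations within 16 GB:
- gateway+scheduler+cache: memory 8+2+5=15, value 23+29+19=71
- gateway+scheduler+logger: memory 8+2+5=15, value 23+29+16=68
- scheduler+logger+cache: memory 2+5+5=12, value 29+16+19=64
Best: 71 rps.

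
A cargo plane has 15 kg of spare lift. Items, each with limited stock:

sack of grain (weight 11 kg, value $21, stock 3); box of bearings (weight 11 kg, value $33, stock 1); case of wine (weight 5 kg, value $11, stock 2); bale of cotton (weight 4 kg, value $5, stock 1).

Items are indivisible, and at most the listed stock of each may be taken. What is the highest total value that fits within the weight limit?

Top feasible selections:
- 1×box of bearings + 1×bale of cotton: weight 15, value 38
- 1×box of bearings: weight 11, value 33
Best: $38.

$38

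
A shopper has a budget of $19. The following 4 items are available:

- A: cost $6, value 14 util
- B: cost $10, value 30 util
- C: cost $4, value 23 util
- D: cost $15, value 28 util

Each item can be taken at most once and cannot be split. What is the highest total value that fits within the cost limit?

53 util

Check high-value combinations within $19:
- B+C: cost 10+4=14, value 30+23=53
- C+D: cost 4+15=19, value 23+28=51
- A+B: cost 6+10=16, value 14+30=44
Best: 53 util.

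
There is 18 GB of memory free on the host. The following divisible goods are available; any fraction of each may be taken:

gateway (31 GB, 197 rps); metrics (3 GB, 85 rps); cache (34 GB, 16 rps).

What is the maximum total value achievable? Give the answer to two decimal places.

180.32

Take in order of value per unit:
- metrics (85/3 per unit): all 3 → value 85, running total 85.00
- gateway (197/31 per unit): 15 of 31 → value 15×197/31 = 95.3226, running total 180.32
Total 180.32.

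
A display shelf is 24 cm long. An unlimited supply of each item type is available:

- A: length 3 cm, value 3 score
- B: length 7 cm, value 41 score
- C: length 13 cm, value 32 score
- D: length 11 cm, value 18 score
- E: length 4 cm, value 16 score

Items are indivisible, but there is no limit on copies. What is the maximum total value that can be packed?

126 score

Best value-per-unit is B at 41/7; filling with it alone gives 3×41 = 123.
Optimal mix: 1×A + 3×B → length 24, value 126.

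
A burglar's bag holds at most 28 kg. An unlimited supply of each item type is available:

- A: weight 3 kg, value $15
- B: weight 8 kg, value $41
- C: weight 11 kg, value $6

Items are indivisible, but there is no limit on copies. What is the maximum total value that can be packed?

$142

Best value-per-unit is B at 41/8; filling with it alone gives 3×41 = 123.
Optimal mix: 4×A + 2×B → weight 28, value 142.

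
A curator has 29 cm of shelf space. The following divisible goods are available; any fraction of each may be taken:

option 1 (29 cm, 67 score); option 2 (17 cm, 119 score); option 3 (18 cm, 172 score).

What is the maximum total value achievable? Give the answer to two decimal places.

Take in order of value per unit:
- option 3 (172/18 per unit): all 18 → value 172, running total 172.00
- option 2 (119/17 per unit): 11 of 17 → value 11×119/17 = 77.0000, running total 249.00
Total 249.00.

249.00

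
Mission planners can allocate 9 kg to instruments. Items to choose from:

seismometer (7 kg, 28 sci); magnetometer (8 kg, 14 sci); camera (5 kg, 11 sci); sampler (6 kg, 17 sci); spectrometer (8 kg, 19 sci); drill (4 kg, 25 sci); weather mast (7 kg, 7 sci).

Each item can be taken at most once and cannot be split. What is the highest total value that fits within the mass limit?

36 sci

Check high-value combinations within 9 kg:
- camera+drill: mass 5+4=9, value 11+25=36
- seismometer: mass 7, value 28
- drill: mass 4, value 25
Best: 36 sci.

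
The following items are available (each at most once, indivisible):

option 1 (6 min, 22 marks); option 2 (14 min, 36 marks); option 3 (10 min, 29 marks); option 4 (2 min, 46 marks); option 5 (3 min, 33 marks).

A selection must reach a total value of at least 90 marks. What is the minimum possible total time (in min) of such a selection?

11

Subsets with value ≥ 90, sorted by total time:
- option 1+option 4+option 5: time 11, value 101
- option 3+option 4+option 5: time 15, value 108
- option 1+option 3+option 4: time 18, value 97
Minimum time: 11 min.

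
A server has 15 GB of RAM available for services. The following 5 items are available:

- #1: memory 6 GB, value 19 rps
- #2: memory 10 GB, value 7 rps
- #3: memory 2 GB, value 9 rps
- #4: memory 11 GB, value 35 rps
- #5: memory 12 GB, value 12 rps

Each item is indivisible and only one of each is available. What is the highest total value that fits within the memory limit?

44 rps

Check high-value combinations within 15 GB:
- #3+#4: memory 2+11=13, value 9+35=44
- #4: memory 11, value 35
- #1+#3: memory 6+2=8, value 19+9=28
- #3+#5: memory 2+12=14, value 9+12=21
Best: 44 rps.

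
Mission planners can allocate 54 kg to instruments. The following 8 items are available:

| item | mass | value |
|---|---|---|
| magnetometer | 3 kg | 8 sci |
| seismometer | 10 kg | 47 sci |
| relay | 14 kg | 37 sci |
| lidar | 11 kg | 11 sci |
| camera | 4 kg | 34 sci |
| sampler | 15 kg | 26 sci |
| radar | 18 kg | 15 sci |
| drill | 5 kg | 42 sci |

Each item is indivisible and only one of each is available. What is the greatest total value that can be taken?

This is a 0/1 knapsack; check combinations near the capacity.
- magnetometer+seismometer+relay+camera+sampler+drill: mass 3+10+14+4+15+5=51, value 8+47+37+34+26+42=194
- seismometer+relay+camera+sampler+drill: mass 10+14+4+15+5=48, value 47+37+34+26+42=186
- magnetometer+seismometer+relay+camera+radar+drill: mass 3+10+14+4+18+5=54, value 8+47+37+34+15+42=183
- magnetometer+seismometer+relay+lidar+camera+drill: mass 3+10+14+11+4+5=47, value 8+47+37+11+34+42=179
- seismometer+relay+camera+radar+drill: mass 10+14+4+18+5=51, value 47+37+34+15+42=175
Best: 194 sci.

194 sci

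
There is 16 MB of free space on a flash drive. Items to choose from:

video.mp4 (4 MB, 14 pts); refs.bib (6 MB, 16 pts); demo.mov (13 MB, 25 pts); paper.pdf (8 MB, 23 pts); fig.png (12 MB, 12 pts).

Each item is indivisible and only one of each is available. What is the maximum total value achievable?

Check high-value combinations within 16 MB:
- refs.bib+paper.pdf: size 6+8=14, value 16+23=39
- video.mp4+paper.pdf: size 4+8=12, value 14+23=37
- video.mp4+refs.bib: size 4+6=10, value 14+16=30
- video.mp4+fig.png: size 4+12=16, value 14+12=26
Best: 39 pts.

39 pts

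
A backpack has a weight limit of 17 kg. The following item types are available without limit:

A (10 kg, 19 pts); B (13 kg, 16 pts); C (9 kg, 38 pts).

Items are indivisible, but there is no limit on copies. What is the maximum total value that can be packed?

Best value-per-unit is C at 38/9, and filling with it alone uses weight 1×9=9. No mix of the others beats 1×38 = 38.

38 pts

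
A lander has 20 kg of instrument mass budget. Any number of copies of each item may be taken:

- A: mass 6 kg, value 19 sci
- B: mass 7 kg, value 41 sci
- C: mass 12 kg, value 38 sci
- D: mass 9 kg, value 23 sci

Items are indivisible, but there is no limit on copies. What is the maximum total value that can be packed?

101 sci

Best value-per-unit is B at 41/7; filling with it alone gives 2×41 = 82.
Optimal mix: 1×A + 2×B → mass 20, value 101.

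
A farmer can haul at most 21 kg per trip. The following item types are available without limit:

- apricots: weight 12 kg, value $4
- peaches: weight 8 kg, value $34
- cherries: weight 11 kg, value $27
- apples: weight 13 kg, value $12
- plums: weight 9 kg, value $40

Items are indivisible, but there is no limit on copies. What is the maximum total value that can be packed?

$80

Best value-per-unit is plums at 40/9, and filling with it alone uses weight 2×9=18. No mix of the others beats 2×40 = 80.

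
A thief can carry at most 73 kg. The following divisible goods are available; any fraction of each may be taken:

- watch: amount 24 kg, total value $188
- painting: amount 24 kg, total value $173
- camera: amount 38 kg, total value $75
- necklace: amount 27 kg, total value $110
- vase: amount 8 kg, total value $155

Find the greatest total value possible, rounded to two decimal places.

585.26

Take in order of value per unit:
- vase (155/8 per unit): all 8 → value 155, running total 155.00
- watch (188/24 per unit): all 24 → value 188, running total 343.00
- painting (173/24 per unit): all 24 → value 173, running total 516.00
- necklace (110/27 per unit): 17 of 27 → value 17×110/27 = 69.2593, running total 585.26
Total 585.26.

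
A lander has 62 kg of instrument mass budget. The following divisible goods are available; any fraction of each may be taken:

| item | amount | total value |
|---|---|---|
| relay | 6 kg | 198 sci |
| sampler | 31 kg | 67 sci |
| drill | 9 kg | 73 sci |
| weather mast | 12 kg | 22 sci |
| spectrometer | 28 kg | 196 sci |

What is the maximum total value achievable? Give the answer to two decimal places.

Take in order of value per unit:
- relay (198/6 per unit): all 6 → value 198, running total 198.00
- drill (73/9 per unit): all 9 → value 73, running total 271.00
- spectrometer (196/28 per unit): all 28 → value 196, running total 467.00
- sampler (67/31 per unit): 19 of 31 → value 19×67/31 = 41.0645, running total 508.06
Total 508.06.

508.06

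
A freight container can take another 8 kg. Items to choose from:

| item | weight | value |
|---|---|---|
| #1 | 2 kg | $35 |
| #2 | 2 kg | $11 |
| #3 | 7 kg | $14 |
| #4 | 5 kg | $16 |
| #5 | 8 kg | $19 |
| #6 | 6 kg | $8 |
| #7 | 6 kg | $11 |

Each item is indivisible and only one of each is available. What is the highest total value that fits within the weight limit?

Check high-value combinations within 8 kg:
- #1+#4: weight 2+5=7, value 35+16=51
- #1+#2: weight 2+2=4, value 35+11=46
- #1+#7: weight 2+6=8, value 35+11=46
- #1+#6: weight 2+6=8, value 35+8=43
- #1: weight 2, value 35
Best: $51.

$51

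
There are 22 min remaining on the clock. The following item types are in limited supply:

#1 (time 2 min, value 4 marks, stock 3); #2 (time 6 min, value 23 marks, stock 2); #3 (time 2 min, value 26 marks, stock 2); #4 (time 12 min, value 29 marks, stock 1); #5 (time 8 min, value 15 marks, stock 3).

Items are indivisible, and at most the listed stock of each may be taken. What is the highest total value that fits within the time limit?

110 marks

Top feasible selections:
- 3×#1 + 2×#2 + 2×#3: time 22, value 110
- 2×#1 + 2×#2 + 2×#3: time 20, value 106
- 1×#2 + 2×#3 + 1×#4: time 22, value 104
- 1×#1 + 2×#2 + 2×#3: time 18, value 102
Best: 110 marks.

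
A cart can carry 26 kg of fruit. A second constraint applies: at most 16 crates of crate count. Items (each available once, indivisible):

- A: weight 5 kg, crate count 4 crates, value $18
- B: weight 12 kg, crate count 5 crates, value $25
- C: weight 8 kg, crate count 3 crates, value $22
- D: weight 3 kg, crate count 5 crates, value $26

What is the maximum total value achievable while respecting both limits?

Feasible sets respecting both limits:
- B+C+D: weight 23, crate count 13, value 73
- A+B+D: weight 20, crate count 14, value 69
- A+C+D: weight 16, crate count 12, value 66
- A+B+C: weight 25, crate count 12, value 65
Best: $73.

$73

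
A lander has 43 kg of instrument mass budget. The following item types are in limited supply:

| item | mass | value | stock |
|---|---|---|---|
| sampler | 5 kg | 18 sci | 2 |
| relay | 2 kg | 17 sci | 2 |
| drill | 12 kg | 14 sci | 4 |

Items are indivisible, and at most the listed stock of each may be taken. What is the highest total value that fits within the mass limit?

Top feasible selections:
- 2×sampler + 2×relay + 2×drill: mass 38, value 98
- 2×sampler + 2×relay + 1×drill: mass 26, value 84
Best: 98 sci.

98 sci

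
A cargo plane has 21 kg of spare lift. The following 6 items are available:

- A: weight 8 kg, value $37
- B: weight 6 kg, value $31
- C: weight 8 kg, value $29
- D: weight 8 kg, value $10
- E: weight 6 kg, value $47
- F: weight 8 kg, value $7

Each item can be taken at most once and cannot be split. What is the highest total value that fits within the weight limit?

$115

Check high-value combinations within 21 kg:
- A+B+E: weight 8+6+6=20, value 37+31+47=115
- B+C+E: weight 6+8+6=20, value 31+29+47=107
- B+D+E: weight 6+8+6=20, value 31+10+47=88
- B+E+F: weight 6+6+8=20, value 31+47+7=85
- A+E: weight 8+6=14, value 37+47=84
Best: $115.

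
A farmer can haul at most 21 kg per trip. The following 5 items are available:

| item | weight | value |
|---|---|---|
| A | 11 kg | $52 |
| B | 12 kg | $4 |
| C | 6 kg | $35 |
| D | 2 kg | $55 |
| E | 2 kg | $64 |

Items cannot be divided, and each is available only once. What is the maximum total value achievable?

Check high-value combinations within 21 kg:
- A+C+D+E: weight 11+6+2+2=21, value 52+35+55+64=206
- A+D+E: weight 11+2+2=15, value 52+55+64=171
- C+D+E: weight 6+2+2=10, value 35+55+64=154
Best: $206.

$206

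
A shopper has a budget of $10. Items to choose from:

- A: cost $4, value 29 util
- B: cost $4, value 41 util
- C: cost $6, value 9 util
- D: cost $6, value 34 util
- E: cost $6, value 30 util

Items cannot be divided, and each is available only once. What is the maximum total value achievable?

This is a 0/1 knapsack; check combinations near the capacity.
- B+D: cost 4+6=10, value 41+34=75
- B+E: cost 4+6=10, value 41+30=71
- A+B: cost 4+4=8, value 29+41=70
- A+D: cost 4+6=10, value 29+34=63
Best: 75 util.

75 util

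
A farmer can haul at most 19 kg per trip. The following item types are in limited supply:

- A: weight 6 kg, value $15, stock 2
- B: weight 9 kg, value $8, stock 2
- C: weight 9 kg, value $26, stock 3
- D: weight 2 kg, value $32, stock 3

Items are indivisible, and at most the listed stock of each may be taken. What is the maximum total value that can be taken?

$126

Top feasible selections:
- 2×A + 3×D: weight 18, value 126
- 1×C + 3×D: weight 15, value 122
- 1×A + 3×D: weight 12, value 111
Best: $126.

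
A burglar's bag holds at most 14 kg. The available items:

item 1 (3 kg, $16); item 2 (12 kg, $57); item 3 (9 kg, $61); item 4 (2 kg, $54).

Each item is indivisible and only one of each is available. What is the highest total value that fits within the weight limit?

Check high-value combinations within 14 kg:
- item 1+item 3+item 4: weight 3+9+2=14, value 16+61+54=131
- item 3+item 4: weight 9+2=11, value 61+54=115
- item 2+item 4: weight 12+2=14, value 57+54=111
Best: $131.

$131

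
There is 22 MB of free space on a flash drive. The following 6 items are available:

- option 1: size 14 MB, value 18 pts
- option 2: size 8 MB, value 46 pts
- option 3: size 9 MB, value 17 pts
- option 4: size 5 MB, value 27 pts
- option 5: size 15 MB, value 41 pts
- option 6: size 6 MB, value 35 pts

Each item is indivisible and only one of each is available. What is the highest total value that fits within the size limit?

This is a 0/1 knapsack; check combinations near the capacity.
- option 2+option 4+option 6: size 8+5+6=19, value 46+27+35=108
- option 2+option 3+option 4: size 8+9+5=22, value 46+17+27=90
- option 2+option 6: size 8+6=14, value 46+35=81
- option 3+option 4+option 6: size 9+5+6=20, value 17+27+35=79
- option 5+option 6: size 15+6=21, value 41+35=76
Best: 108 pts.

108 pts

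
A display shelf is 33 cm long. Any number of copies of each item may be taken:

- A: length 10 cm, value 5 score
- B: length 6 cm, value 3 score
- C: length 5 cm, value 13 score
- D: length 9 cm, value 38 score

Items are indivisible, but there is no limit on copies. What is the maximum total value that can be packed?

Best value-per-unit is D at 38/9; filling with it alone gives 3×38 = 114.
Optimal mix: 1×C + 3×D → length 32, value 127.

127 score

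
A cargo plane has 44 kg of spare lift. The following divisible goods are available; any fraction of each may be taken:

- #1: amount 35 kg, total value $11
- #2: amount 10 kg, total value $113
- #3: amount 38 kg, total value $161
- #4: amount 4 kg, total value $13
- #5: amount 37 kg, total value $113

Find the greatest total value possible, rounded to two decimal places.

Take in order of value per unit:
- #2 (113/10 per unit): all 10 → value 113, running total 113.00
- #3 (161/38 per unit): 34 of 38 → value 34×161/38 = 144.0526, running total 257.05
Total 257.05.

257.05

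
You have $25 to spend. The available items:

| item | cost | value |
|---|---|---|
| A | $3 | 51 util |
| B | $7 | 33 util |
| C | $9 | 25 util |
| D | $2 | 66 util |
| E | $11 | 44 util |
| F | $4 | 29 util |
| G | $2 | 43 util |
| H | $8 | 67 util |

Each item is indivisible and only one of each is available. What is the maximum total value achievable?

Check high-value combinations within $25:
- A+B+D+G+H: cost 3+7+2+2+8=22, value 51+33+66+43+67=260
- A+D+F+G+H: cost 3+2+4+2+8=19, value 51+66+29+43+67=256
- A+C+D+G+H: cost 3+9+2+2+8=24, value 51+25+66+43+67=252
Best: 260 util.

260 util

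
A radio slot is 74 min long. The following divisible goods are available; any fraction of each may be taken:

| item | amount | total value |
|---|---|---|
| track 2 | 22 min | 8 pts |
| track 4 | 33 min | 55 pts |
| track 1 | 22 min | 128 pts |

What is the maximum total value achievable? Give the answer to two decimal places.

189.91

Take in order of value per unit:
- track 1 (128/22 per unit): all 22 → value 128, running total 128.00
- track 4 (55/33 per unit): all 33 → value 55, running total 183.00
- track 2 (8/22 per unit): 19 of 22 → value 19×8/22 = 6.9091, running total 189.91
Total 189.91.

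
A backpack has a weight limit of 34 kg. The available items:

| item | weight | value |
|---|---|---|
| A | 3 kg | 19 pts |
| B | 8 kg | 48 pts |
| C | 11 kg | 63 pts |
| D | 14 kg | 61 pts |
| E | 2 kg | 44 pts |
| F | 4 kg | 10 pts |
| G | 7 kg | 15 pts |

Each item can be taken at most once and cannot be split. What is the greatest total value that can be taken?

197 pts

This is a 0/1 knapsack; check combinations near the capacity.
- A+C+D+E+F: weight 3+11+14+2+4=34, value 19+63+61+44+10=197
- A+B+C+E+G: weight 3+8+11+2+7=31, value 19+48+63+44+15=189
- A+C+D+E: weight 3+11+14+2=30, value 19+63+61+44=187
- A+B+D+E+G: weight 3+8+14+2+7=34, value 19+48+61+44+15=187
- A+B+C+E+F: weight 3+8+11+2+4=28, value 19+48+63+44+10=184
Best: 197 pts.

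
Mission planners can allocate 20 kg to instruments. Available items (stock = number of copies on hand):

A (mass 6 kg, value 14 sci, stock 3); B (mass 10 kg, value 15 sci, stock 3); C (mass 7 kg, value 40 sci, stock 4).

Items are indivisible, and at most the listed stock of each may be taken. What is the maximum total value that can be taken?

94 sci

Best selections within mass 20 and stock limits:
- 1×A + 2×C: mass 20, value 94
- 2×C: mass 14, value 80
- 2×A + 1×C: mass 19, value 68
- 1×B + 1×C: mass 17, value 55
Best: 94 sci.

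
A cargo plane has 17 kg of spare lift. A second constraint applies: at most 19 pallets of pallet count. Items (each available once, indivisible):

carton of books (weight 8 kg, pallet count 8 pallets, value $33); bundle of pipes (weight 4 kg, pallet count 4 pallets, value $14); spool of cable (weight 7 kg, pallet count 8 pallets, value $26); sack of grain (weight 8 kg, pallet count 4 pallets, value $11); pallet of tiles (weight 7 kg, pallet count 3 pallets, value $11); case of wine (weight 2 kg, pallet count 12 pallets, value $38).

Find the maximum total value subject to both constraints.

$63

Feasible sets respecting both limits:
- bundle of pipes+pallet of tiles+case of wine: weight 13, pallet count 19, value 63
- sack of grain+pallet of tiles+case of wine: weight 17, pallet count 19, value 60
- carton of books+spool of cable: weight 15, pallet count 16, value 59
Best: $63.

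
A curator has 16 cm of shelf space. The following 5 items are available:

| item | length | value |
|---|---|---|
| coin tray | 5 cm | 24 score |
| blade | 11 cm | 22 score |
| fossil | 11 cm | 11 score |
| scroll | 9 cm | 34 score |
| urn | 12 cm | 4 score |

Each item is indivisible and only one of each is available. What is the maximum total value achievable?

58 score

This is a 0/1 knapsack; check combinations near the capacity.
- coin tray+scroll: length 5+9=14, value 24+34=58
- coin tray+blade: length 5+11=16, value 24+22=46
- coin tray+fossil: length 5+11=16, value 24+11=35
- scroll: length 9, value 34
- coin tray: length 5, value 24
Best: 58 score.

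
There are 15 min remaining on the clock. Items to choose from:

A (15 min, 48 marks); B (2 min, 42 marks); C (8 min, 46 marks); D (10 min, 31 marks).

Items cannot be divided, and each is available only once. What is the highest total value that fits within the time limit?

Check high-value combinations within 15 min:
- B+C: time 2+8=10, value 42+46=88
- B+D: time 2+10=12, value 42+31=73
- A: time 15, value 48
- C: time 8, value 46
Best: 88 marks.

88 marks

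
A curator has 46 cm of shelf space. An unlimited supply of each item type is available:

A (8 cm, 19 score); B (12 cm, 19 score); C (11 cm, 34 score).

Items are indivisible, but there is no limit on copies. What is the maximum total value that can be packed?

136 score

Best value-per-unit is C at 34/11, and filling with it alone uses length 4×11=44. No mix of the others beats 4×34 = 136.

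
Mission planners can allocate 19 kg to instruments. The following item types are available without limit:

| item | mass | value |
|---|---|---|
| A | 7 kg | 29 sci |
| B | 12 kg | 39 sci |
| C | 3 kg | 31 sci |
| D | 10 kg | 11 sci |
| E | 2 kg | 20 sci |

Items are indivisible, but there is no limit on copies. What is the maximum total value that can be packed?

195 sci

Best value-per-unit is C at 31/3; filling with it alone gives 6×31 = 186.
Optimal mix: 5×C + 2×E → mass 19, value 195.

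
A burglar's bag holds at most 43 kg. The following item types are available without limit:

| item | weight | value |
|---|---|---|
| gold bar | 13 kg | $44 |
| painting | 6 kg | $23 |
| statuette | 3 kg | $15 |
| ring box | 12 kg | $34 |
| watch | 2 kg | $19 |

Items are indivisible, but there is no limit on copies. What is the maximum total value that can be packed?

Best value-per-unit is watch at 19/2, and filling with it alone uses weight 21×2=42. No mix of the others beats 21×19 = 399.

$399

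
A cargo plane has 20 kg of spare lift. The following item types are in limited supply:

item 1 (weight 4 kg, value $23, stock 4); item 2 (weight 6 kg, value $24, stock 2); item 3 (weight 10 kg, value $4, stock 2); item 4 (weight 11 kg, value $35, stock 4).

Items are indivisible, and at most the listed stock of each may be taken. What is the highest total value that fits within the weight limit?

Best selections within weight 20 and stock limits:
- 2×item 1 + 2×item 2: weight 20, value 94
- 3×item 1 + 1×item 2: weight 18, value 93
- 4×item 1: weight 16, value 92
- 2×item 1 + 1×item 4: weight 19, value 81
Best: $94.

$94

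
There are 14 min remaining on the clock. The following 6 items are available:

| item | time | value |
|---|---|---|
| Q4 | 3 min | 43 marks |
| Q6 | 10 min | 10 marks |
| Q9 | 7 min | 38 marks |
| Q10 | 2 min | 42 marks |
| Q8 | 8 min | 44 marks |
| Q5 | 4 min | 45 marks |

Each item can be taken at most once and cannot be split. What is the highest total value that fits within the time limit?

131 marks

Check high-value combinations within 14 min:
- Q10+Q8+Q5: time 2+8+4=14, value 42+44+45=131
- Q4+Q10+Q5: time 3+2+4=9, value 43+42+45=130
- Q4+Q10+Q8: time 3+2+8=13, value 43+42+44=129
Best: 131 marks.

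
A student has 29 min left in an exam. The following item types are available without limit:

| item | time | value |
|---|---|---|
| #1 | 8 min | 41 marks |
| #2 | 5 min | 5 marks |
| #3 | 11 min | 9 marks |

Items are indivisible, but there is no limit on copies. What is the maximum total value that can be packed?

128 marks

Best value-per-unit is #1 at 41/8; filling with it alone gives 3×41 = 123.
Optimal mix: 3×#1 + 1×#2 → time 29, value 128.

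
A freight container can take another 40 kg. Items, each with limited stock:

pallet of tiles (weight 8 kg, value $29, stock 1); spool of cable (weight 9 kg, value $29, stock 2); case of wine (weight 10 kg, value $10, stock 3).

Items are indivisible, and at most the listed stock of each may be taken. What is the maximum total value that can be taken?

Best selections within weight 40 and stock limits:
- 1×pallet of tiles + 2×spool of cable + 1×case of wine: weight 36, value 97
- 1×pallet of tiles + 2×spool of cable: weight 26, value 87
Best: $97.

$97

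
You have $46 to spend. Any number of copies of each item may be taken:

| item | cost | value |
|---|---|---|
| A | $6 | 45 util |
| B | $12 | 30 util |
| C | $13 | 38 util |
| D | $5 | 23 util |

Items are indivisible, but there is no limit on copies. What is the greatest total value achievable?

316 util

Best value-per-unit is A at 45/6; filling with it alone gives 7×45 = 315.
Optimal mix: 6×A + 2×D → cost 46, value 316.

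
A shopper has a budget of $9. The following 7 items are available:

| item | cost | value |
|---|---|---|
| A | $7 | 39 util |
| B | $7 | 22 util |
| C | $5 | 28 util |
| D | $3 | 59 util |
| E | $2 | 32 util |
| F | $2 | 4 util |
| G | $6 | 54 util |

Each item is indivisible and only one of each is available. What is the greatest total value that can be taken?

113 util

Check high-value combinations within $9:
- D+G: cost 3+6=9, value 59+54=113
- D+E+F: cost 3+2+2=7, value 59+32+4=95
- D+E: cost 3+2=5, value 59+32=91
- C+D: cost 5+3=8, value 28+59=87
- E+G: cost 2+6=8, value 32+54=86
Best: 113 util.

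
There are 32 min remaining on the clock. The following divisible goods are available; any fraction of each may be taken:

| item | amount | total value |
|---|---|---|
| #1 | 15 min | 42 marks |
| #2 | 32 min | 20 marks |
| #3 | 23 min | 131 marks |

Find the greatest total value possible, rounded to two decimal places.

Take in order of value per unit:
- #3 (131/23 per unit): all 23 → value 131, running total 131.00
- #1 (42/15 per unit): 9 of 15 → value 9×42/15 = 25.2000, running total 156.20
Total 156.20.

156.20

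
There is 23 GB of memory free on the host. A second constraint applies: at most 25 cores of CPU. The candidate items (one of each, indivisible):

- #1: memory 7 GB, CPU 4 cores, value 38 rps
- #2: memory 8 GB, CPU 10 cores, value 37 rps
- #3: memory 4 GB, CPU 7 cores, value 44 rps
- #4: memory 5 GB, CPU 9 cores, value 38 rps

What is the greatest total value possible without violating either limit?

120 rps

Feasible sets respecting both limits:
- #1+#3+#4: memory 16, CPU 20, value 120
- #1+#2+#3: memory 19, CPU 21, value 119
- #1+#2+#4: memory 20, CPU 23, value 113
Best: 120 rps.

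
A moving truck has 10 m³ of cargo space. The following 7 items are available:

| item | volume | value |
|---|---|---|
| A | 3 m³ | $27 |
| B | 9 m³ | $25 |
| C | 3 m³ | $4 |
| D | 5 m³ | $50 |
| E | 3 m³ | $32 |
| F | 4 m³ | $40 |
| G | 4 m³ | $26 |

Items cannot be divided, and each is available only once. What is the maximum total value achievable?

Check high-value combinations within 10 m³:
- A+E+F: volume 3+3+4=10, value 27+32+40=99
- D+F: volume 5+4=9, value 50+40=90
- A+E+G: volume 3+3+4=10, value 27+32+26=85
Best: $99.

$99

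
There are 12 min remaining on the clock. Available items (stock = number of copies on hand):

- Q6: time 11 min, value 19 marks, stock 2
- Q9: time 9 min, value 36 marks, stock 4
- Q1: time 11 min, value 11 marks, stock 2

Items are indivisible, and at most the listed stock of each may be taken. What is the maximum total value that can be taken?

36 marks

Top feasible selections:
- 1×Q9: time 9, value 36
- 1×Q6: time 11, value 19
Best: 36 marks.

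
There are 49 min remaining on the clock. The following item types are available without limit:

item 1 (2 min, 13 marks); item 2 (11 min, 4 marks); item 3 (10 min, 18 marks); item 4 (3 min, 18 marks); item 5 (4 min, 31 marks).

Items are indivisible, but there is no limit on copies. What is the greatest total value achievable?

Best value-per-unit is item 5 at 31/4; filling with it alone gives 12×31 = 372.
Optimal mix: 1×item 1 + 1×item 4 + 11×item 5 → time 49, value 372.

372 marks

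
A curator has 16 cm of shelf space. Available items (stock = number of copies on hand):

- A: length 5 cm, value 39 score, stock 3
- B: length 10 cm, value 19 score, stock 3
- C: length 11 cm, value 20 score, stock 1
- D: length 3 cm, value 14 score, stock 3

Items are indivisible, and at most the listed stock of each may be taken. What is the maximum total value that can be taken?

Best selections within length 16 and stock limits:
- 3×A: length 15, value 117
- 2×A + 2×D: length 16, value 106
Best: 117 score.

117 score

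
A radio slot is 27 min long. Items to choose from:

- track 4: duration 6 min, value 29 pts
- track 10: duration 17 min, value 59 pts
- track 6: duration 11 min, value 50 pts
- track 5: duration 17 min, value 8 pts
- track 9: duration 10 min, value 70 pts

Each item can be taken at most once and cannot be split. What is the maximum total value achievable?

Check high-value combinations within 27 min:
- track 4+track 6+track 9: duration 6+11+10=27, value 29+50+70=149
- track 10+track 9: duration 17+10=27, value 59+70=129
- track 6+track 9: duration 11+10=21, value 50+70=120
- track 4+track 9: duration 6+10=16, value 29+70=99
Best: 149 pts.

149 pts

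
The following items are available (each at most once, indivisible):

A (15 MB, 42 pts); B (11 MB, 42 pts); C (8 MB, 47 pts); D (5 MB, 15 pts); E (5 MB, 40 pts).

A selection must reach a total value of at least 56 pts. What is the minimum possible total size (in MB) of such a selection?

13

Subsets with value ≥ 56, sorted by total size:
- C+E: size 13, value 87
- C+D: size 13, value 62
- B+E: size 16, value 82
- B+D: size 16, value 57
Minimum size: 13 MB.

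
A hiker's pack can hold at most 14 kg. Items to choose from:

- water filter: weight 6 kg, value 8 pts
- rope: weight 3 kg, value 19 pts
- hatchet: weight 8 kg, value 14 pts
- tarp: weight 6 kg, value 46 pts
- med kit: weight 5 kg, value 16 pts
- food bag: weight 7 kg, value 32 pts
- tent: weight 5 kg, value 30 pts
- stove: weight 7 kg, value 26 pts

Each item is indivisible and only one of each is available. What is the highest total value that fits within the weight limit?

95 pts

Check high-value combinations within 14 kg:
- rope+tarp+tent: weight 3+6+5=14, value 19+46+30=95
- rope+tarp+med kit: weight 3+6+5=14, value 19+46+16=81
- tarp+food bag: weight 6+7=13, value 46+32=78
- tarp+tent: weight 6+5=11, value 46+30=76
Best: 95 pts.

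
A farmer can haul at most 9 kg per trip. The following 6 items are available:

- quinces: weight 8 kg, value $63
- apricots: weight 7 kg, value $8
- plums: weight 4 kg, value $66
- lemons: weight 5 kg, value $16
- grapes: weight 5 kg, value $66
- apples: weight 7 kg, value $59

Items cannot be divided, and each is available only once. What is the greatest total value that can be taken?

This is a 0/1 knapsack; check combinations near the capacity.
- plums+grapes: weight 4+5=9, value 66+66=132
- plums+lemons: weight 4+5=9, value 66+16=82
- plums: weight 4, value 66
- grapes: weight 5, value 66
- quinces: weight 8, value 63
Best: $132.

$132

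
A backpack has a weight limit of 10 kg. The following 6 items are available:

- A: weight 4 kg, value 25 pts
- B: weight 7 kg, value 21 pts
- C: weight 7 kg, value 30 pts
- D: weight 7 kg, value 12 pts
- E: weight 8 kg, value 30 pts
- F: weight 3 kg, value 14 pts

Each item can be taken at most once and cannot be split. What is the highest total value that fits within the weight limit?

Check high-value combinations within 10 kg:
- C+F: weight 7+3=10, value 30+14=44
- A+F: weight 4+3=7, value 25+14=39
- B+F: weight 7+3=10, value 21+14=35
Best: 44 pts.

44 pts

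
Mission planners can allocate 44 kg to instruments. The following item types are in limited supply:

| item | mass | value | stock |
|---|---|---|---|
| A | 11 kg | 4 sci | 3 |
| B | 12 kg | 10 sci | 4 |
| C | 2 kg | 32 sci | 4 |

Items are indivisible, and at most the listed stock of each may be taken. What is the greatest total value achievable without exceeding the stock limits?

Best selections within mass 44 and stock limits:
- 3×B + 4×C: mass 44, value 158
- 1×A + 2×B + 4×C: mass 43, value 152
- 2×B + 4×C: mass 32, value 148
- 2×A + 1×B + 4×C: mass 42, value 146
Best: 158 sci.

158 sci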